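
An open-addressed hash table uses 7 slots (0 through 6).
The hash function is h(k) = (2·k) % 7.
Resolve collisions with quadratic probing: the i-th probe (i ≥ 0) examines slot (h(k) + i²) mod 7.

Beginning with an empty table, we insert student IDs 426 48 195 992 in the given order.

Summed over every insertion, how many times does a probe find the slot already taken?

Insert 426: h=5, slot 5 empty => index 5.
Insert 48: h=5, slot 5 occupied => index 6.
Insert 195: h=5, slots 5,6 occupied => index 2.
Insert 992: h=3, slot 3 empty => index 3.
Table: [—, —, 195, 992, —, 426, 48]

3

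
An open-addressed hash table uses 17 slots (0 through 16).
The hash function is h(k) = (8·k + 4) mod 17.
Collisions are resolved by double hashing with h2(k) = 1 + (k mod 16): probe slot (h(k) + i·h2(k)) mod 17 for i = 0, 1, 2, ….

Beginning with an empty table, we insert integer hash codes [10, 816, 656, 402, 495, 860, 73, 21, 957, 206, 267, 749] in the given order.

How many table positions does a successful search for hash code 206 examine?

10 hashes to 16; slot 16 is free -> place at 16.
816 hashes to 4; slot 4 is free -> place at 4.
656 hashes to 16, h2=1; 16 taken -> place at 0.
402 hashes to 7; slot 7 is free -> place at 7.
495 hashes to 3; slot 3 is free -> place at 3.
860 hashes to 16, h2=13; 16 taken -> place at 12.
73 hashes to 10; slot 10 is free -> place at 10.
21 hashes to 2; slot 2 is free -> place at 2.
957 hashes to 10, h2=14; 10,7,4 taken -> place at 1.
206 hashes to 3, h2=15; 3,1,16 taken -> place at 14.
267 hashes to 15; slot 15 is free -> place at 15.
749 hashes to 12, h2=14; 12 taken -> place at 9.
Table: [656, 957, 21, 495, 816, -, -, 402, -, 749, 73, -, 860, -, 206, 267, 10]
Lookup 206: h=3, h2=15, probe 3,1,16,14 → found at 14.

4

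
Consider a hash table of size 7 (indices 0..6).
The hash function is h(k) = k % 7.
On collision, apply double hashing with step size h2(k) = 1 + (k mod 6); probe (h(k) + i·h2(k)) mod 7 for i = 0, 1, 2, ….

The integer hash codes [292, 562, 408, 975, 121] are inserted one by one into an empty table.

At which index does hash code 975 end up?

292 hashes to 5; slot 5 is free -> place at 5.
562 hashes to 2; slot 2 is free -> place at 2.
408 hashes to 2, h2=1; 2 taken -> place at 3.
975 hashes to 2, h2=4; 2 taken -> place at 6.
121 hashes to 2, h2=2; 2 taken -> place at 4.
Table: [—, —, 562, 408, 121, 292, 975]

6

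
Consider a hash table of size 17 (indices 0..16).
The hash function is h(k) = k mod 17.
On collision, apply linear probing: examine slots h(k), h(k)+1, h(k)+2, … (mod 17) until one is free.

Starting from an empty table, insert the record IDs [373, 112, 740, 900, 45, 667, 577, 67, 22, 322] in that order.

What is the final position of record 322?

373: h=16 => slot 16
112: h=10 => slot 10
740: h=9 => slot 9
900: h=16, probe 16,0 => slot 0
45: h=11 => slot 11
667: h=4 => slot 4
577: h=16, probe 16,0,1 => slot 1
67: h=16, probe 16,0,1,2 => slot 2
22: h=5 => slot 5
322: h=16, probe 16,0,1,2,3 => slot 3
Table: [900, 577, 67, 322, 667, 22, _, _, _, 740, 112, 45, _, _, _, _, 373]

3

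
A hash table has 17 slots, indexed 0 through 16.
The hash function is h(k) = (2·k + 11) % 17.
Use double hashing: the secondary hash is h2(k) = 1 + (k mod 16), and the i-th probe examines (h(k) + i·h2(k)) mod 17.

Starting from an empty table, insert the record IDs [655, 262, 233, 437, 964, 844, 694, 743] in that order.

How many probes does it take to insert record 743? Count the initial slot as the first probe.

2

655: h=12 -> slot 12
262: h=8 -> slot 8
233: h=1 -> slot 1
437: h=1, h2=6, probe 1,7 -> slot 7
964: h=1, h2=5, probe 1,6 -> slot 6
844: h=16 -> slot 16
694: h=5 -> slot 5
743: h=1, h2=8, probe 1,9 -> slot 9
Table: [—, 233, —, —, —, 694, 964, 437, 262, 743, —, —, 655, —, —, —, 844]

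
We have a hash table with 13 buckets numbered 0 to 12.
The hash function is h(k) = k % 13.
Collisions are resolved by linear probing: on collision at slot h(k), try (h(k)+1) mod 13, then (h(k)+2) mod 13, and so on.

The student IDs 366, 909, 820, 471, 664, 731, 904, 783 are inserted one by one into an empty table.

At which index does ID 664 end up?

Insert 366: h=2, slot 2 empty → index 2.
Insert 909: h=12, slot 12 empty → index 12.
Insert 820: h=1, slot 1 empty → index 1.
Insert 471: h=3, slot 3 empty → index 3.
Insert 664: h=1, slots 1,2,3 occupied → index 4.
Insert 731: h=3, slots 3,4 occupied → index 5.
Insert 904: h=7, slot 7 empty → index 7.
Insert 783: h=3, slots 3,4,5 occupied → index 6.
Table: [-, 820, 366, 471, 664, 731, 783, 904, -, -, -, -, 909]

4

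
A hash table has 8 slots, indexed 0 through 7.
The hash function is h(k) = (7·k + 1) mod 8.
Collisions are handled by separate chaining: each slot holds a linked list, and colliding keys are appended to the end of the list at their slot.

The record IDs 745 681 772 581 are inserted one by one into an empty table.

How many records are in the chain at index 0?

2

745 -> bucket 0
681 -> bucket 0 (collision)
772 -> bucket 5
581 -> bucket 4
Final buckets:
0: 745 -> 681
1: .
2: .
3: .
4: 581
5: 772
6: .
7: .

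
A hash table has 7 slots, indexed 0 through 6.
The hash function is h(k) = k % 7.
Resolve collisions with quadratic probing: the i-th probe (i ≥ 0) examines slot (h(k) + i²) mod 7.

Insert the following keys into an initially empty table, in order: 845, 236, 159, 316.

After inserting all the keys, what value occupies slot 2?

159

845 hashes to 5; slot 5 is free → place at 5.
236 hashes to 5; 5 taken → place at 6.
159 hashes to 5; 5,6 taken → place at 2.
316 hashes to 1; slot 1 is free → place at 1.
Table: [., 316, 159, ., ., 845, 236]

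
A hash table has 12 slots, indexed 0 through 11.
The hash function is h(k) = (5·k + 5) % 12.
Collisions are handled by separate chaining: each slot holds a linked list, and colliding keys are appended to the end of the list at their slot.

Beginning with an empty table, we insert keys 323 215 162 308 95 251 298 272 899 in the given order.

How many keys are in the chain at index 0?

5

Insert 323: h=0, bucket 0 empty -> new chain.
Insert 215: h=0, bucket 0 nonempty -> append to chain.
Insert 162: h=11, bucket 11 empty -> new chain.
Insert 308: h=9, bucket 9 empty -> new chain.
Insert 95: h=0, bucket 0 nonempty -> append to chain.
Insert 251: h=0, bucket 0 nonempty -> append to chain.
Insert 298: h=7, bucket 7 empty -> new chain.
Insert 272: h=9, bucket 9 nonempty -> append to chain.
Insert 899: h=0, bucket 0 nonempty -> append to chain.
Final buckets:
0: 323 -> 215 -> 95 -> 251 -> 899
1: ∅
2: ∅
3: ∅
4: ∅
5: ∅
6: ∅
7: 298
8: ∅
9: 308 -> 272
10: ∅
11: 162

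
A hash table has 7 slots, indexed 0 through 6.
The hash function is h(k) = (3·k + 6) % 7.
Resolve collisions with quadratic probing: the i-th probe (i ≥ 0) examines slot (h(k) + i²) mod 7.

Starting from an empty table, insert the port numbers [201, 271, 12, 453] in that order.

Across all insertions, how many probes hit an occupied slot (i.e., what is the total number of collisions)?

Insert 201: h=0, slot 0 empty => index 0.
Insert 271: h=0, slot 0 occupied => index 1.
Insert 12: h=0, slots 0,1 occupied => index 4.
Insert 453: h=0, slots 0,1,4 occupied => index 2.
Table: [201, 271, 453, _, 12, _, _]

6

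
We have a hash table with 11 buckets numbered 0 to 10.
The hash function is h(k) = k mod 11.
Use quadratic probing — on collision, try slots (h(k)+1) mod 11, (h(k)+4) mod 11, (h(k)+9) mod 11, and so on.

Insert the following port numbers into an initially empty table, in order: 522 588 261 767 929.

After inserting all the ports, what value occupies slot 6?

522: h=5 → slot 5
588: h=5, probe 5,6 → slot 6
261: h=8 → slot 8
767: h=8, probe 8,9 → slot 9
929: h=5, probe 5,6,9,3 → slot 3
Table: [_, _, _, 929, _, 522, 588, _, 261, 767, _]

588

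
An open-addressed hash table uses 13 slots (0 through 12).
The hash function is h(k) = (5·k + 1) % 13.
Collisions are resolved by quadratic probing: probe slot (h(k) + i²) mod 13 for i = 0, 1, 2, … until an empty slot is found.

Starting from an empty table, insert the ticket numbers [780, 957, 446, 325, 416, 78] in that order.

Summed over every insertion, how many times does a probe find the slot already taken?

9

780 hashes to 1; slot 1 is free => place at 1.
957 hashes to 2; slot 2 is free => place at 2.
446 hashes to 8; slot 8 is free => place at 8.
325 hashes to 1; 1,2 taken => place at 5.
416 hashes to 1; 1,2,5 taken => place at 10.
78 hashes to 1; 1,2,5,10 taken => place at 4.
Table: [—, 780, 957, —, 78, 325, —, —, 446, —, 416, —, —]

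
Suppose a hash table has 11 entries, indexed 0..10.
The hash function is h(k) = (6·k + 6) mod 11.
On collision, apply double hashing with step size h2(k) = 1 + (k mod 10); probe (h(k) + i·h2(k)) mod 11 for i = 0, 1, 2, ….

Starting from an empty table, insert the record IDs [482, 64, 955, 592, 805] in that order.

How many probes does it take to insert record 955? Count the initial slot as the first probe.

2

482: h=5 → slot 5
64: h=5, h2=5, probe 5,10 → slot 10
955: h=5, h2=6, probe 5,0 → slot 0
592: h=5, h2=3, probe 5,8 → slot 8
805: h=7 → slot 7
Table: [955, -, -, -, -, 482, -, 805, 592, -, 64]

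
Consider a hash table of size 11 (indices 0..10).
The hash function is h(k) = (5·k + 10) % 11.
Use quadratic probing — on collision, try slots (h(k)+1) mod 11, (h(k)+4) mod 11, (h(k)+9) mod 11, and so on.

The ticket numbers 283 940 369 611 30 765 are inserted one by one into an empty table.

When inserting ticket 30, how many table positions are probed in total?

283: h=6 → slot 6
940: h=2 → slot 2
369: h=7 → slot 7
611: h=7, probe 7,8 → slot 8
30: h=6, probe 6,7,10 → slot 10
765: h=7, probe 7,8,0 → slot 0
Table: [765, —, 940, —, —, —, 283, 369, 611, —, 30]

3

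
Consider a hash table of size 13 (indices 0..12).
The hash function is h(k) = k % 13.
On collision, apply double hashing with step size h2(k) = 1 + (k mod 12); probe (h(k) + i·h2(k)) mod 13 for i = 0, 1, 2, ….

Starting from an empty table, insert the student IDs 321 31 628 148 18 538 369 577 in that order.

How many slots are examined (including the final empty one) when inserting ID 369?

321 hashes to 9; slot 9 is free => place at 9.
31 hashes to 5; slot 5 is free => place at 5.
628 hashes to 4; slot 4 is free => place at 4.
148 hashes to 5, h2=5; 5 taken => place at 10.
18 hashes to 5, h2=7; 5 taken => place at 12.
538 hashes to 5, h2=11; 5 taken => place at 3.
369 hashes to 5, h2=10; 5 taken => place at 2.
577 hashes to 5, h2=2; 5 taken => place at 7.
Table: [., ., 369, 538, 628, 31, ., 577, ., 321, 148, ., 18]

2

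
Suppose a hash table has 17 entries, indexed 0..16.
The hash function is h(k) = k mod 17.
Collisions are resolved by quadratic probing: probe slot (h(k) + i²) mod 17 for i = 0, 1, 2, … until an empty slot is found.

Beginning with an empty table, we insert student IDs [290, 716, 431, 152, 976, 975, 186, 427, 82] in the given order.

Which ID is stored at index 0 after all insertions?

186

Insert 290: h=1, slot 1 empty → index 1.
Insert 716: h=2, slot 2 empty → index 2.
Insert 431: h=6, slot 6 empty → index 6.
Insert 152: h=16, slot 16 empty → index 16.
Insert 976: h=7, slot 7 empty → index 7.
Insert 975: h=6, slots 6,7 occupied → index 10.
Insert 186: h=16, slot 16 occupied → index 0.
Insert 427: h=2, slot 2 occupied → index 3.
Insert 82: h=14, slot 14 empty → index 14.
Table: [186, 290, 716, 427, ., ., 431, 976, ., ., 975, ., ., ., 82, ., 152]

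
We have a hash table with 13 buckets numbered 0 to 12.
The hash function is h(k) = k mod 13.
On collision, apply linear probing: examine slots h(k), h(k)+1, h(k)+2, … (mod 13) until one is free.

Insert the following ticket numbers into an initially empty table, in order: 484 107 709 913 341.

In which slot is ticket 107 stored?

484: h=3 → slot 3
107: h=3, probe 3,4 → slot 4
709: h=7 → slot 7
913: h=3, probe 3,4,5 → slot 5
341: h=3, probe 3,4,5,6 → slot 6
Table: [∅, ∅, ∅, 484, 107, 913, 341, 709, ∅, ∅, ∅, ∅, ∅]

4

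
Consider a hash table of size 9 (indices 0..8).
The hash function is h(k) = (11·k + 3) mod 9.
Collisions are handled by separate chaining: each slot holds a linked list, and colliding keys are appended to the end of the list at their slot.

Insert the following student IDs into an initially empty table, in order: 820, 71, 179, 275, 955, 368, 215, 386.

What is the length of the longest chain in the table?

5

820 -> bucket 5
71 -> bucket 1
179 -> bucket 1 (collision)
275 -> bucket 4
955 -> bucket 5 (collision)
368 -> bucket 1 (collision)
215 -> bucket 1 (collision)
386 -> bucket 1 (collision)
Final buckets:
0: ∅
1: 71 -> 179 -> 368 -> 215 -> 386
2: ∅
3: ∅
4: 275
5: 820 -> 955
6: ∅
7: ∅
8: ∅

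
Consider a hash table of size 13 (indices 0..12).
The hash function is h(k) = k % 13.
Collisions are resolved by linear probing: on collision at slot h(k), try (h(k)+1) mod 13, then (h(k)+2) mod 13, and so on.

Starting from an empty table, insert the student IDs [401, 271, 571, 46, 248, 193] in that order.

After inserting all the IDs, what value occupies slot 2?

193

401: h=11 => slot 11
271: h=11, probe 11,12 => slot 12
571: h=12, probe 12,0 => slot 0
46: h=7 => slot 7
248: h=1 => slot 1
193: h=11, probe 11,12,0,1,2 => slot 2
Table: [571, 248, 193, ., ., ., ., 46, ., ., ., 401, 271]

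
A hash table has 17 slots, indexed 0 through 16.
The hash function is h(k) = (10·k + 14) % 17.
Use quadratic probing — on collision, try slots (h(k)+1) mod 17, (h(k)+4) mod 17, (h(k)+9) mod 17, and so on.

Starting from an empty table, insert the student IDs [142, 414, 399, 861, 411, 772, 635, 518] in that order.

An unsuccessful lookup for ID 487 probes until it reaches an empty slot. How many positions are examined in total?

4

142 hashes to 6; slot 6 is free → place at 6.
414 hashes to 6; 6 taken → place at 7.
399 hashes to 9; slot 9 is free → place at 9.
861 hashes to 5; slot 5 is free → place at 5.
411 hashes to 10; slot 10 is free → place at 10.
772 hashes to 16; slot 16 is free → place at 16.
635 hashes to 6; 6,7,10 taken → place at 15.
518 hashes to 9; 9,10 taken → place at 13.
Table: [—, —, —, —, —, 861, 142, 414, —, 399, 411, —, —, 518, —, 635, 772]
Lookup 487: h=5, probe 5,6,9,14 → slot 14 empty, not found.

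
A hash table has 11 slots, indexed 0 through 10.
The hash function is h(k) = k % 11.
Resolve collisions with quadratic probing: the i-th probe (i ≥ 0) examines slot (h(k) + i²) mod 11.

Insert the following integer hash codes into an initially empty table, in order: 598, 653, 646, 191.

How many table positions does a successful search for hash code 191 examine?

4

598 hashes to 4; slot 4 is free → place at 4.
653 hashes to 4; 4 taken → place at 5.
646 hashes to 8; slot 8 is free → place at 8.
191 hashes to 4; 4,5,8 taken → place at 2.
Table: [_, _, 191, _, 598, 653, _, _, 646, _, _]
Lookup 191: h=4, probe 4,5,8,2 → found at 2.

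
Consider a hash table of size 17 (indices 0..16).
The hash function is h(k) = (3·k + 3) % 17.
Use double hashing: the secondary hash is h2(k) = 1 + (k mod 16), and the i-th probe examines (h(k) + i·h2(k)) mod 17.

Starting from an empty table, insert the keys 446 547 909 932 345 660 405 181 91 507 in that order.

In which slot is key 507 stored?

446: h=15 -> slot 15
547: h=12 -> slot 12
909: h=10 -> slot 10
932: h=11 -> slot 11
345: h=1 -> slot 1
660: h=11, h2=5, probe 11,16 -> slot 16
405: h=11, h2=6, probe 11,0 -> slot 0
181: h=2 -> slot 2
91: h=4 -> slot 4
507: h=11, h2=12, probe 11,6 -> slot 6
Table: [405, 345, 181, —, 91, —, 507, —, —, —, 909, 932, 547, —, —, 446, 660]

6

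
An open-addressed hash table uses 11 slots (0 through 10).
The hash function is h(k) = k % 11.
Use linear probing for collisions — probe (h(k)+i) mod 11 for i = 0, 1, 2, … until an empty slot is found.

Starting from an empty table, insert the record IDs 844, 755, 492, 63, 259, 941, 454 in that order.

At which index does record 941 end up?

0

844: h=8 -> slot 8
755: h=7 -> slot 7
492: h=8, probe 8,9 -> slot 9
63: h=8, probe 8,9,10 -> slot 10
259: h=6 -> slot 6
941: h=6, probe 6,7,8,9,10,0 -> slot 0
454: h=3 -> slot 3
Table: [941, _, _, 454, _, _, 259, 755, 844, 492, 63]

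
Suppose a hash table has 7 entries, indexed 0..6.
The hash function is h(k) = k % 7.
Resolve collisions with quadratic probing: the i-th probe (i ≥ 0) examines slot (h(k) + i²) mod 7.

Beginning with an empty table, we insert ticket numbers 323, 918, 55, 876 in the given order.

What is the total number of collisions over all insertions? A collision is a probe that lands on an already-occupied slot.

323: h=1 -> slot 1
918: h=1, probe 1,2 -> slot 2
55: h=6 -> slot 6
876: h=1, probe 1,2,5 -> slot 5
Table: [∅, 323, 918, ∅, ∅, 876, 55]

3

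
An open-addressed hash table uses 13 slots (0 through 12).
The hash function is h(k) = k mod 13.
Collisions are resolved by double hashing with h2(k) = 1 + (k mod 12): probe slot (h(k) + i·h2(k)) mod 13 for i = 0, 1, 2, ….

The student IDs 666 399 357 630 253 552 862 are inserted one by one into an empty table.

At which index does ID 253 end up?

Insert 666: h=3, slot 3 empty => index 3.
Insert 399: h=9, slot 9 empty => index 9.
Insert 357: h=6, slot 6 empty => index 6.
Insert 630: h=6, h2=7, slot 6 occupied => index 0.
Insert 253: h=6, h2=2, slot 6 occupied => index 8.
Insert 552: h=6, h2=1, slot 6 occupied => index 7.
Insert 862: h=4, slot 4 empty => index 4.
Table: [630, -, -, 666, 862, -, 357, 552, 253, 399, -, -, -]

8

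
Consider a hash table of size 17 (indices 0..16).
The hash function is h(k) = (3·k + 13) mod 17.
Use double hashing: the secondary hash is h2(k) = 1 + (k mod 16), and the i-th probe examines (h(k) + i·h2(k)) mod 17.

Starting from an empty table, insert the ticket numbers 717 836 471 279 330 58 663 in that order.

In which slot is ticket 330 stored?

11

717: h=5 -> slot 5
836: h=5, h2=5, probe 5,10 -> slot 10
471: h=15 -> slot 15
279: h=0 -> slot 0
330: h=0, h2=11, probe 0,11 -> slot 11
58: h=0, h2=11, probe 0,11,5,16 -> slot 16
663: h=13 -> slot 13
Table: [279, -, -, -, -, 717, -, -, -, -, 836, 330, -, 663, -, 471, 58]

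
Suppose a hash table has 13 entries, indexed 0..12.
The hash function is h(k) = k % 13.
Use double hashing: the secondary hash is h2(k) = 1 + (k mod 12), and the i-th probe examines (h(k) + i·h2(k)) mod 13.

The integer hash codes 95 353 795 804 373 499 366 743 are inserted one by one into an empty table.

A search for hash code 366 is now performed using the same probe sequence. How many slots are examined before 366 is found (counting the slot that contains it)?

3

95: h=4 → slot 4
353: h=2 → slot 2
795: h=2, h2=4, probe 2,6 → slot 6
804: h=11 → slot 11
373: h=9 → slot 9
499: h=5 → slot 5
366: h=2, h2=7, probe 2,9,3 → slot 3
743: h=2, h2=12, probe 2,1 → slot 1
Table: [—, 743, 353, 366, 95, 499, 795, —, —, 373, —, 804, —]
Lookup 366: h=2, h2=7, probe 2,9,3 → found at 3.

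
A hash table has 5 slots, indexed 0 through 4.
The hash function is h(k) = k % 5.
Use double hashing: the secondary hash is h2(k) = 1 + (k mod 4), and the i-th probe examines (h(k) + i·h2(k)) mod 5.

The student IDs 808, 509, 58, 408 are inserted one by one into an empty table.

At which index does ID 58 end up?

1

808: h=3 => slot 3
509: h=4 => slot 4
58: h=3, h2=3, probe 3,1 => slot 1
408: h=3, h2=1, probe 3,4,0 => slot 0
Table: [408, 58, ∅, 808, 509]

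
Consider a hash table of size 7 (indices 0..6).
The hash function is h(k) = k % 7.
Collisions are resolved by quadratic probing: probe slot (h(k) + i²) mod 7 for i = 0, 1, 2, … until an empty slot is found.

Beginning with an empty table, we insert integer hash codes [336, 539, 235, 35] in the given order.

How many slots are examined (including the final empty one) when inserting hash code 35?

336 hashes to 0; slot 0 is free → place at 0.
539 hashes to 0; 0 taken → place at 1.
235 hashes to 4; slot 4 is free → place at 4.
35 hashes to 0; 0,1,4 taken → place at 2.
Table: [336, 539, 35, -, 235, -, -]

4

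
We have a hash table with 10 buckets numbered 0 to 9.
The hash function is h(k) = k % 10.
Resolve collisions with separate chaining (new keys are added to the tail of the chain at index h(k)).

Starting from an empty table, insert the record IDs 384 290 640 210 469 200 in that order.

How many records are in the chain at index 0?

4

384 -> bucket 4
290 -> bucket 0
640 -> bucket 0 (collision)
210 -> bucket 0 (collision)
469 -> bucket 9
200 -> bucket 0 (collision)
Final buckets:
0: 290 -> 640 -> 210 -> 200
1: —
2: —
3: —
4: 384
5: —
6: —
7: —
8: —
9: 469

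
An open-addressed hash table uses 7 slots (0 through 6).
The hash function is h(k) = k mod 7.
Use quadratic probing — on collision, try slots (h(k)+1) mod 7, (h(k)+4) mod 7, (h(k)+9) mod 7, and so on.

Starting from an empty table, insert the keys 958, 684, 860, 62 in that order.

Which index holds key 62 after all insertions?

3

Insert 958: h=6, slot 6 empty => index 6.
Insert 684: h=5, slot 5 empty => index 5.
Insert 860: h=6, slot 6 occupied => index 0.
Insert 62: h=6, slots 6,0 occupied => index 3.
Table: [860, —, —, 62, —, 684, 958]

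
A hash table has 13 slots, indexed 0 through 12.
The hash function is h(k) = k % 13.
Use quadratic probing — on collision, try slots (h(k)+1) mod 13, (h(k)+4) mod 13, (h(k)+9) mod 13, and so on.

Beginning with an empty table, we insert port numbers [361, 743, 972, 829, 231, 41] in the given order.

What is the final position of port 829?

1

Insert 361: h=10, slot 10 empty -> index 10.
Insert 743: h=2, slot 2 empty -> index 2.
Insert 972: h=10, slot 10 occupied -> index 11.
Insert 829: h=10, slots 10,11 occupied -> index 1.
Insert 231: h=10, slots 10,11,1 occupied -> index 6.
Insert 41: h=2, slot 2 occupied -> index 3.
Table: [_, 829, 743, 41, _, _, 231, _, _, _, 361, 972, _]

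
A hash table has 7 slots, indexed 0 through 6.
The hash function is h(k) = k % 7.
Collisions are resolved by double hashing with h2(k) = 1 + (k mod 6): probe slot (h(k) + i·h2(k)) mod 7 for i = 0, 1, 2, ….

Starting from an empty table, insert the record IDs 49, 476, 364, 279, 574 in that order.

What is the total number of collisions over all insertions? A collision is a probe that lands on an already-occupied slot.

49: h=0 => slot 0
476: h=0, h2=3, probe 0,3 => slot 3
364: h=0, h2=5, probe 0,5 => slot 5
279: h=6 => slot 6
574: h=0, h2=5, probe 0,5,3,1 => slot 1
Table: [49, 574, ∅, 476, ∅, 364, 279]

5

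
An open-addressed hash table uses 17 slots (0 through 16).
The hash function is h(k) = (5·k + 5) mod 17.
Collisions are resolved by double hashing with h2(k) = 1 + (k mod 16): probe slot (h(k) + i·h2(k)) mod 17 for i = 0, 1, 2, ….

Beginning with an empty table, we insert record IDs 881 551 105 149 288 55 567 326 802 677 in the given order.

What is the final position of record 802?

9

881: h=7 -> slot 7
551: h=6 -> slot 6
105: h=3 -> slot 3
149: h=2 -> slot 2
288: h=0 -> slot 0
55: h=8 -> slot 8
567: h=1 -> slot 1
326: h=3, h2=7, probe 3,10 -> slot 10
802: h=3, h2=3, probe 3,6,9 -> slot 9
677: h=7, h2=6, probe 7,13 -> slot 13
Table: [288, 567, 149, 105, —, —, 551, 881, 55, 802, 326, —, —, 677, —, —, —]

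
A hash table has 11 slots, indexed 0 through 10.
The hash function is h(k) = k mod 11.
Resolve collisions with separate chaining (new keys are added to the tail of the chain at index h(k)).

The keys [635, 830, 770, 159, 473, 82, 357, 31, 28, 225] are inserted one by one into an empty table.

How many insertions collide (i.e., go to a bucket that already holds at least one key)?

635 → bucket 8
830 → bucket 5
770 → bucket 0
159 → bucket 5 (collision)
473 → bucket 0 (collision)
82 → bucket 5 (collision)
357 → bucket 5 (collision)
31 → bucket 9
28 → bucket 6
225 → bucket 5 (collision)
Final buckets:
0: 770 -> 473
1: —
2: —
3: —
4: —
5: 830 -> 159 -> 82 -> 357 -> 225
6: 28
7: —
8: 635
9: 31
10: —

5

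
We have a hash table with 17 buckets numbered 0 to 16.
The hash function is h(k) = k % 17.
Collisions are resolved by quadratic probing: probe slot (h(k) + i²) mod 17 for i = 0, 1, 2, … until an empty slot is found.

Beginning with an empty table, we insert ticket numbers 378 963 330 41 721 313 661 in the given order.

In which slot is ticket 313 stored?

6

378 hashes to 4; slot 4 is free => place at 4.
963 hashes to 11; slot 11 is free => place at 11.
330 hashes to 7; slot 7 is free => place at 7.
41 hashes to 7; 7 taken => place at 8.
721 hashes to 7; 7,8,11 taken => place at 16.
313 hashes to 7; 7,8,11,16 taken => place at 6.
661 hashes to 15; slot 15 is free => place at 15.
Table: [_, _, _, _, 378, _, 313, 330, 41, _, _, 963, _, _, _, 661, 721]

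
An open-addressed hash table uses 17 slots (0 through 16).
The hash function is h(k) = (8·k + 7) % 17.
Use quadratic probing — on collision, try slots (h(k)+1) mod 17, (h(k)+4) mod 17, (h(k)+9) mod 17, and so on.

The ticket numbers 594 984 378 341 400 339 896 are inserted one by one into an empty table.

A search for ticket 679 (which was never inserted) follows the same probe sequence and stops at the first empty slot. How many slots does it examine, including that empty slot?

3

Insert 594: h=16, slot 16 empty => index 16.
Insert 984: h=8, slot 8 empty => index 8.
Insert 378: h=5, slot 5 empty => index 5.
Insert 341: h=15, slot 15 empty => index 15.
Insert 400: h=11, slot 11 empty => index 11.
Insert 339: h=16, slot 16 occupied => index 0.
Insert 896: h=1, slot 1 empty => index 1.
Table: [339, 896, _, _, _, 378, _, _, 984, _, _, 400, _, _, _, 341, 594]
Lookup 679: h=16, probe 16,0,3 → slot 3 empty, not found.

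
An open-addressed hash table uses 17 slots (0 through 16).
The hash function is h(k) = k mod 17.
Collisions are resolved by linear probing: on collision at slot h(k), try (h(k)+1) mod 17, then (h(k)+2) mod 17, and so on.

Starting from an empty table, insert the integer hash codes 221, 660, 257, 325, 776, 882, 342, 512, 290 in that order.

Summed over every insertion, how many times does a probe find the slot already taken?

6

Insert 221: h=0, slot 0 empty => index 0.
Insert 660: h=14, slot 14 empty => index 14.
Insert 257: h=2, slot 2 empty => index 2.
Insert 325: h=2, slot 2 occupied => index 3.
Insert 776: h=11, slot 11 empty => index 11.
Insert 882: h=15, slot 15 empty => index 15.
Insert 342: h=2, slots 2,3 occupied => index 4.
Insert 512: h=2, slots 2,3,4 occupied => index 5.
Insert 290: h=1, slot 1 empty => index 1.
Table: [221, 290, 257, 325, 342, 512, —, —, —, —, —, 776, —, —, 660, 882, —]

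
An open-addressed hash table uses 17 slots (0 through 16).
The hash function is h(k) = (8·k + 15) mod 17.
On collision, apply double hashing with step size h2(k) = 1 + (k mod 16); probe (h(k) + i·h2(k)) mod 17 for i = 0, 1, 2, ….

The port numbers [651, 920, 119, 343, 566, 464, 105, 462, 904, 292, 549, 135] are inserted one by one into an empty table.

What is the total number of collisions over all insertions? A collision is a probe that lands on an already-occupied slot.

18

Insert 651: h=4, slot 4 empty → index 4.
Insert 920: h=14, slot 14 empty → index 14.
Insert 119: h=15, slot 15 empty → index 15.
Insert 343: h=5, slot 5 empty → index 5.
Insert 566: h=4, h2=7, slot 4 occupied → index 11.
Insert 464: h=4, h2=1, slots 4,5 occupied → index 6.
Insert 105: h=5, h2=10, slots 5,15 occupied → index 8.
Insert 462: h=5, h2=15, slot 5 occupied → index 3.
Insert 904: h=5, h2=9, slots 5,14,6,15 occupied → index 7.
Insert 292: h=5, h2=5, slot 5 occupied → index 10.
Insert 549: h=4, h2=6, slots 4,10 occupied → index 16.
Insert 135: h=7, h2=8, slots 7,15,6,14,5 occupied → index 13.
Table: [_, _, _, 462, 651, 343, 464, 904, 105, _, 292, 566, _, 135, 920, 119, 549]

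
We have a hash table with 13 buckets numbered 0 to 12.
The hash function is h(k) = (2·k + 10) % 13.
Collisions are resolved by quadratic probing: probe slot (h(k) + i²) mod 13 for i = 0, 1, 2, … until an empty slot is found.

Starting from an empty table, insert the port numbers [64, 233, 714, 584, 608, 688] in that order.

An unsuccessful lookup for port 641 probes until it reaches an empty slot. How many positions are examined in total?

Insert 64: h=8, slot 8 empty → index 8.
Insert 233: h=8, slot 8 occupied → index 9.
Insert 714: h=8, slots 8,9 occupied → index 12.
Insert 584: h=8, slots 8,9,12 occupied → index 4.
Insert 608: h=4, slot 4 occupied → index 5.
Insert 688: h=8, slots 8,9,12,4 occupied → index 11.
Table: [., ., ., ., 584, 608, ., ., 64, 233, ., 688, 714]
Lookup 641: h=5, probe 5,6 → slot 6 empty, not found.

2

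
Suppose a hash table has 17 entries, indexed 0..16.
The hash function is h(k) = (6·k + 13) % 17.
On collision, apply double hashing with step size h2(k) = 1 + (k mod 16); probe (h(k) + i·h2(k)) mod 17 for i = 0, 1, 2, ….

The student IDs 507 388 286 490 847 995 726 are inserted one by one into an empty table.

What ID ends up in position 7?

507: h=12 → slot 12
388: h=12, h2=5, probe 12,0 → slot 0
286: h=12, h2=15, probe 12,10 → slot 10
490: h=12, h2=11, probe 12,6 → slot 6
847: h=12, h2=16, probe 12,11 → slot 11
995: h=16 → slot 16
726: h=0, h2=7, probe 0,7 → slot 7
Table: [388, ∅, ∅, ∅, ∅, ∅, 490, 726, ∅, ∅, 286, 847, 507, ∅, ∅, ∅, 995]

726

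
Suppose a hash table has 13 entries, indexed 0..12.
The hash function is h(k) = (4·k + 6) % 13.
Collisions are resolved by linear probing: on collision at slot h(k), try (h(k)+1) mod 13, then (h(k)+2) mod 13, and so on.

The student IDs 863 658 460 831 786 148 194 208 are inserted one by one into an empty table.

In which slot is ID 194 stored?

863 hashes to 0; slot 0 is free -> place at 0.
658 hashes to 12; slot 12 is free -> place at 12.
460 hashes to 0; 0 taken -> place at 1.
831 hashes to 2; slot 2 is free -> place at 2.
786 hashes to 4; slot 4 is free -> place at 4.
148 hashes to 0; 0,1,2 taken -> place at 3.
194 hashes to 2; 2,3,4 taken -> place at 5.
208 hashes to 6; slot 6 is free -> place at 6.
Table: [863, 460, 831, 148, 786, 194, 208, ., ., ., ., ., 658]

5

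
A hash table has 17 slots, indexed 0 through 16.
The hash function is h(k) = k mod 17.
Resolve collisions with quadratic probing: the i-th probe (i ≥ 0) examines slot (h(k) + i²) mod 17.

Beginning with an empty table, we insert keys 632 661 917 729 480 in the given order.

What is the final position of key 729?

2

Insert 632: h=3, slot 3 empty → index 3.
Insert 661: h=15, slot 15 empty → index 15.
Insert 917: h=16, slot 16 empty → index 16.
Insert 729: h=15, slots 15,16 occupied → index 2.
Insert 480: h=4, slot 4 empty → index 4.
Table: [—, —, 729, 632, 480, —, —, —, —, —, —, —, —, —, —, 661, 917]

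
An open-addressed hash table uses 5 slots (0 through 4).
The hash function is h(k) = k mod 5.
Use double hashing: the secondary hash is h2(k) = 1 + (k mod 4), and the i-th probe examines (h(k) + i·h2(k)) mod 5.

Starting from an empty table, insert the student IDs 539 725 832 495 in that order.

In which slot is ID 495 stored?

539: h=4 → slot 4
725: h=0 → slot 0
832: h=2 → slot 2
495: h=0, h2=4, probe 0,4,3 → slot 3
Table: [725, ∅, 832, 495, 539]

3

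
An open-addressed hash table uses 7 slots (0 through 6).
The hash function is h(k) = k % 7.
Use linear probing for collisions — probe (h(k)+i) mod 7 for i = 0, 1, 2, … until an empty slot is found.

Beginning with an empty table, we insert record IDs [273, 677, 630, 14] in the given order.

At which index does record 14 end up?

2

273: h=0 -> slot 0
677: h=5 -> slot 5
630: h=0, probe 0,1 -> slot 1
14: h=0, probe 0,1,2 -> slot 2
Table: [273, 630, 14, _, _, 677, _]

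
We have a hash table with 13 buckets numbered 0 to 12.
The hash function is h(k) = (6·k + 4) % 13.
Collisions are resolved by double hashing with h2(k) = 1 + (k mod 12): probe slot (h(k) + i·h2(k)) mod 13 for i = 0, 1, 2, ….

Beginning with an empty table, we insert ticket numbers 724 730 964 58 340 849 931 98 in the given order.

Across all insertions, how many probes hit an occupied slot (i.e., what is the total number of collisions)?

724 hashes to 6; slot 6 is free => place at 6.
730 hashes to 3; slot 3 is free => place at 3.
964 hashes to 3, h2=5; 3 taken => place at 8.
58 hashes to 1; slot 1 is free => place at 1.
340 hashes to 3, h2=5; 3,8 taken => place at 0.
849 hashes to 2; slot 2 is free => place at 2.
931 hashes to 0, h2=8; 0,8,3 taken => place at 11.
98 hashes to 7; slot 7 is free => place at 7.
Table: [340, 58, 849, 730, _, _, 724, 98, 964, _, _, 931, _]

6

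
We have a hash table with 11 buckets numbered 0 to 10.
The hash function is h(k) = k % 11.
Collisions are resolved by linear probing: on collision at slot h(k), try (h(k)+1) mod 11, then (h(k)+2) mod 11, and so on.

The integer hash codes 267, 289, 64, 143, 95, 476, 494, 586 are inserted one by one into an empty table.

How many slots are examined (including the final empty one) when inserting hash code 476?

Insert 267: h=3, slot 3 empty → index 3.
Insert 289: h=3, slot 3 occupied → index 4.
Insert 64: h=9, slot 9 empty → index 9.
Insert 143: h=0, slot 0 empty → index 0.
Insert 95: h=7, slot 7 empty → index 7.
Insert 476: h=3, slots 3,4 occupied → index 5.
Insert 494: h=10, slot 10 empty → index 10.
Insert 586: h=3, slots 3,4,5 occupied → index 6.
Table: [143, ., ., 267, 289, 476, 586, 95, ., 64, 494]

3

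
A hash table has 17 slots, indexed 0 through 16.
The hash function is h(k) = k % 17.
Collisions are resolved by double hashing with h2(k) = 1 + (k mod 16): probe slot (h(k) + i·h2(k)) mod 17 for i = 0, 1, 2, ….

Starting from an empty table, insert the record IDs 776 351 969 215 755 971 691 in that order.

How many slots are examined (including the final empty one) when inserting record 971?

2

776: h=11 -> slot 11
351: h=11, h2=16, probe 11,10 -> slot 10
969: h=0 -> slot 0
215: h=11, h2=8, probe 11,2 -> slot 2
755: h=7 -> slot 7
971: h=2, h2=12, probe 2,14 -> slot 14
691: h=11, h2=4, probe 11,15 -> slot 15
Table: [969, —, 215, —, —, —, —, 755, —, —, 351, 776, —, —, 971, 691, —]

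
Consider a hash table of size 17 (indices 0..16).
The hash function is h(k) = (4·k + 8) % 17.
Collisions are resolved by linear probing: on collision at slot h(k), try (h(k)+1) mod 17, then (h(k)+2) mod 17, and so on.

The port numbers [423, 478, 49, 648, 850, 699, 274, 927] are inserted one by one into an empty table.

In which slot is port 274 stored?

4

423: h=0 → slot 0
478: h=16 → slot 16
49: h=0, probe 0,1 → slot 1
648: h=16, probe 16,0,1,2 → slot 2
850: h=8 → slot 8
699: h=16, probe 16,0,1,2,3 → slot 3
274: h=16, probe 16,0,1,2,3,4 → slot 4
927: h=10 → slot 10
Table: [423, 49, 648, 699, 274, -, -, -, 850, -, 927, -, -, -, -, -, 478]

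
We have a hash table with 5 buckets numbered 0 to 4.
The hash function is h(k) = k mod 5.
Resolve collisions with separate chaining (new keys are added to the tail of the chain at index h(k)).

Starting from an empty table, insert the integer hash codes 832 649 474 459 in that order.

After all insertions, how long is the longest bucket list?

Insert 832: h=2, bucket 2 empty -> new chain.
Insert 649: h=4, bucket 4 empty -> new chain.
Insert 474: h=4, bucket 4 nonempty -> append to chain.
Insert 459: h=4, bucket 4 nonempty -> append to chain.
Final buckets:
0: _
1: _
2: 832
3: _
4: 649 -> 474 -> 459

3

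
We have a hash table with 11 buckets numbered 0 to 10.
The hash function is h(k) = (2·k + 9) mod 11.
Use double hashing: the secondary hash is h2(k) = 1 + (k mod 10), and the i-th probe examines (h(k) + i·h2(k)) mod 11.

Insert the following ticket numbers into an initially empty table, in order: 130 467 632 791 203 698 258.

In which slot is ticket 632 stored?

0

Insert 130: h=5, slot 5 empty → index 5.
Insert 467: h=8, slot 8 empty → index 8.
Insert 632: h=8, h2=3, slot 8 occupied → index 0.
Insert 791: h=7, slot 7 empty → index 7.
Insert 203: h=8, h2=4, slot 8 occupied → index 1.
Insert 698: h=8, h2=9, slot 8 occupied → index 6.
Insert 258: h=8, h2=9, slots 8,6 occupied → index 4.
Table: [632, 203, _, _, 258, 130, 698, 791, 467, _, _]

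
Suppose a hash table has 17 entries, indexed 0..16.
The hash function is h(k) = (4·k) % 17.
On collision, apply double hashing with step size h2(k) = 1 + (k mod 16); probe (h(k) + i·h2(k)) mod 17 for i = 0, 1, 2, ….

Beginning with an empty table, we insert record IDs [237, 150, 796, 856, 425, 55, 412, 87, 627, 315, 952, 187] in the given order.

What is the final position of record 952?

237 hashes to 13; slot 13 is free => place at 13.
150 hashes to 5; slot 5 is free => place at 5.
796 hashes to 5, h2=13; 5 taken => place at 1.
856 hashes to 7; slot 7 is free => place at 7.
425 hashes to 0; slot 0 is free => place at 0.
55 hashes to 16; slot 16 is free => place at 16.
412 hashes to 16, h2=13; 16 taken => place at 12.
87 hashes to 8; slot 8 is free => place at 8.
627 hashes to 9; slot 9 is free => place at 9.
315 hashes to 2; slot 2 is free => place at 2.
952 hashes to 0, h2=9; 0,9,1 taken => place at 10.
187 hashes to 0, h2=12; 0,12,7,2 taken => place at 14.
Table: [425, 796, 315, ., ., 150, ., 856, 87, 627, 952, ., 412, 237, 187, ., 55]

10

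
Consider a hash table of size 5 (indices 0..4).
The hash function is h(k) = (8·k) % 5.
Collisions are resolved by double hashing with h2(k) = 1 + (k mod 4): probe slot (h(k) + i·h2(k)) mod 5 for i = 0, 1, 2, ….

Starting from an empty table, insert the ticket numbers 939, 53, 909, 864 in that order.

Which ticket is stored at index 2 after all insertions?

939

Insert 939: h=2, slot 2 empty → index 2.
Insert 53: h=4, slot 4 empty → index 4.
Insert 909: h=2, h2=2, slots 2,4 occupied → index 1.
Insert 864: h=2, h2=1, slot 2 occupied → index 3.
Table: [—, 909, 939, 864, 53]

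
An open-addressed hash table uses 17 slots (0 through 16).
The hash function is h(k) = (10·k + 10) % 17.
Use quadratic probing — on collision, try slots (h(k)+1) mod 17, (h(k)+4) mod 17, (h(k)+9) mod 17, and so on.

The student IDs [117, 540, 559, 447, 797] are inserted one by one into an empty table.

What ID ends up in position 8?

559

117 hashes to 7; slot 7 is free → place at 7.
540 hashes to 4; slot 4 is free → place at 4.
559 hashes to 7; 7 taken → place at 8.
447 hashes to 9; slot 9 is free → place at 9.
797 hashes to 7; 7,8 taken → place at 11.
Table: [., ., ., ., 540, ., ., 117, 559, 447, ., 797, ., ., ., ., .]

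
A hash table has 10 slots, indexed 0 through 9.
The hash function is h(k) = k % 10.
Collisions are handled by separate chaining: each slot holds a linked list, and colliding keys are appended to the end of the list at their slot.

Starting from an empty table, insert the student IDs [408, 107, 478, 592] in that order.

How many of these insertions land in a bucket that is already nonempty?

1

408 -> bucket 8
107 -> bucket 7
478 -> bucket 8 (collision)
592 -> bucket 2
Final buckets:
0: _
1: _
2: 592
3: _
4: _
5: _
6: _
7: 107
8: 408 -> 478
9: _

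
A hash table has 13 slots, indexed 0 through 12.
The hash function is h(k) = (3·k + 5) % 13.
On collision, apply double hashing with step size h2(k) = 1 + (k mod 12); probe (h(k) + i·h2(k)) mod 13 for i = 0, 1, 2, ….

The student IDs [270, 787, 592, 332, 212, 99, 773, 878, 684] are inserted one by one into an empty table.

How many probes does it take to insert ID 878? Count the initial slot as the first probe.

3

270: h=9 => slot 9
787: h=0 => slot 0
592: h=0, h2=5, probe 0,5 => slot 5
332: h=0, h2=9, probe 0,9,5,1 => slot 1
212: h=4 => slot 4
99: h=3 => slot 3
773: h=10 => slot 10
878: h=0, h2=3, probe 0,3,6 => slot 6
684: h=3, h2=1, probe 3,4,5,6,7 => slot 7
Table: [787, 332, ., 99, 212, 592, 878, 684, ., 270, 773, ., .]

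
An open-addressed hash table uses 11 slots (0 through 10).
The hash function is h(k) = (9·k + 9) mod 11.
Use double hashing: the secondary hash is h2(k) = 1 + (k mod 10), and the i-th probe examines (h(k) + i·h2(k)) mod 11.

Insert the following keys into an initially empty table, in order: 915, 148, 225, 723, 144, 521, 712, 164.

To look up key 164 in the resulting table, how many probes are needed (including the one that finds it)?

5

Insert 915: h=5, slot 5 empty -> index 5.
Insert 148: h=10, slot 10 empty -> index 10.
Insert 225: h=10, h2=6, slots 10,5 occupied -> index 0.
Insert 723: h=4, slot 4 empty -> index 4.
Insert 144: h=7, slot 7 empty -> index 7.
Insert 521: h=1, slot 1 empty -> index 1.
Insert 712: h=4, h2=3, slots 4,7,10 occupied -> index 2.
Insert 164: h=0, h2=5, slots 0,5,10,4 occupied -> index 9.
Table: [225, 521, 712, _, 723, 915, _, 144, _, 164, 148]
Lookup 164: h=0, h2=5, probe 0,5,10,4,9 → found at 9.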